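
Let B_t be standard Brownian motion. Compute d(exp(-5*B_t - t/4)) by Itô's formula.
d(exp(-5*B_t - t/4)) = (49*exp(-5*B_t - t/4)/4) dt + (-5*exp(-5*B_t - t/4)) dB_t

Itô's formula for f(t, x): d f(t, B_t) = (f_t + (1/2) f_xx) dt + f_x dB_t. Compute partials of f(t, x) = exp(-t/4 - 5*x):
  f_t(t,x)  = -exp(-t/4 - 5*x)/4
  f_x(t,x)  = -5*exp(-t/4 - 5*x)
  f_xx(t,x) = 25*exp(-t/4 - 5*x)
Assemble drift = f_t + (1/2) f_xx = 49*exp(-t/4 - 5*x)/4 and diffusion = f_x = -5*exp(-t/4 - 5*x). Substituting x = B_t:
  d(exp(-5*B_t - t/4)) = (49*exp(-5*B_t - t/4)/4) dt + (-5*exp(-5*B_t - t/4)) dB_t.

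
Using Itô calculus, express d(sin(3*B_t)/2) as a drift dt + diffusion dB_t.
d(sin(3*B_t)/2) = (-9*sin(3*B_t)/4) dt + (3*cos(3*B_t)/2) dB_t

Itô's formula for f(B_t) gives d f(B_t) = f'(B_t) dB_t + (1/2) f''(B_t) dt. Compute derivatives of f(x) = sin(3*x)/2:
  f'(x)  = 3*cos(3*x)/2
  f''(x) = -9*sin(3*x)/2
Substitute x = B_t and multiply the f'' term by 1/2:
  drift     = (1/2) * (-9*sin(3*x)/2) evaluated at B_t = -9*sin(3*B_t)/4
  diffusion = (3*cos(3*x)/2) evaluated at B_t = 3*cos(3*B_t)/2
Therefore d(sin(3*B_t)/2) = (-9*sin(3*B_t)/4) dt + (3*cos(3*B_t)/2) dB_t.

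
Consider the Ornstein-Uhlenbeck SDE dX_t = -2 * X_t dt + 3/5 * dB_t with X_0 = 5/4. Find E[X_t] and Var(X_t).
E[X_t] = 5*exp(-2*t)/4; Var(X_t) = 9/100 - 9*exp(-4*t)/100

The OU SDE dX = -theta X dt + sigma dB admits the integrating factor exp(theta t): d(exp(theta t) X_t) = sigma exp(theta t) dB_t. Integrating from 0 to t:
  X_t = x_0 * exp(-theta t) + sigma * int_0^t exp(-theta (t-s)) dB_s.
The Itô integral has mean 0 and (by the Itô isometry) variance sigma^2 * int_0^t exp(-2 theta (t - s)) ds = sigma^2 * (1 - exp(-2 theta t)) / (2 theta).
With theta = 2, sigma = 3/5, x_0 = 5/4:
  E[X_t] = 5/4 * exp(-2 t) = 5*exp(-2*t)/4
  Var(X_t) = (3/5)^2 * (1 - exp(-2*2 t)) / (2 * 2) = 9/100 - 9*exp(-4*t)/100.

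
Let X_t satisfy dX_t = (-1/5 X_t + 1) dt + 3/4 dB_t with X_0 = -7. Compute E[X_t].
E[X_t] = 5 - 12*exp(-t/5)

Taking expectations and using E[dB_t] = 0, the mean m(t) = E[X_t] satisfies the ODE m'(t) = a m(t) + b with m(0) = x_0. With a = -1/5, b = 1, x_0 = -7, the solution is
  m(t) = x_0 * exp(a t) + (b/a) * (exp(a t) - 1)
       = (-7) * exp((-1/5) t) + (1/(-1/5)) * (exp((-1/5) t) - 1)
       = 5 - 12*exp(-t/5).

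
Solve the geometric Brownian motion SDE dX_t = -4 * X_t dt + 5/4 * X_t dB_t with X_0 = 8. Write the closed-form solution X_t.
X_t = 8 * exp((-153/32) * t + (5/4) * B_t)

For GBM dX = mu X dt + sigma X dB with X_0 = x_0, apply Itô to Y = log X: dY = (mu - sigma^2/2) dt + sigma dB, so Y_t = log(x_0) + (mu - sigma^2/2) t + sigma B_t and hence X_t = x_0 * exp((mu - sigma^2/2) t + sigma B_t).
With mu = -4, sigma = 5/4, x_0 = 8, this gives:
  X_t = 8 * exp((-153/32) * t + (5/4) * B_t).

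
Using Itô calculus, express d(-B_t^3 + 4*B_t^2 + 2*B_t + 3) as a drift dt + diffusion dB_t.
d(-B_t^3 + 4*B_t^2 + 2*B_t + 3) = (4 - 3*B_t) dt + (-3*B_t^2 + 8*B_t + 2) dB_t

Itô's formula for f(B_t) gives d f(B_t) = f'(B_t) dB_t + (1/2) f''(B_t) dt. Compute derivatives of f(x) = -x^3 + 4*x^2 + 2*x + 3:
  f'(x)  = -3*x^2 + 8*x + 2
  f''(x) = 8 - 6*x
Substitute x = B_t and multiply the f'' term by 1/2:
  drift     = (1/2) * (8 - 6*x) evaluated at B_t = 4 - 3*B_t
  diffusion = (-3*x^2 + 8*x + 2) evaluated at B_t = -3*B_t^2 + 8*B_t + 2
Therefore d(-B_t^3 + 4*B_t^2 + 2*B_t + 3) = (4 - 3*B_t) dt + (-3*B_t^2 + 8*B_t + 2) dB_t.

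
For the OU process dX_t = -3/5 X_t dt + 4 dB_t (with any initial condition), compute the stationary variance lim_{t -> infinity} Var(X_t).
lim Var(X_t) = 40/3

The OU SDE dX = -theta X dt + sigma dB admits the integrating factor exp(theta t): d(exp(theta t) X_t) = sigma exp(theta t) dB_t. Integrating from 0 to t gives X_t = x_0 * exp(-theta t) + sigma * int_0^t exp(-theta (t-s)) dB_s for any initial x_0. The Itô integral has variance (by the Itô isometry) sigma^2 * int_0^t exp(-2 theta (t - s)) ds = sigma^2 * (1 - exp(-2 theta t)) / (2 theta), independent of x_0.
With theta = 3/5, sigma = 4:
  Var(X_t) = (4)^2 * (1 - exp(-2*3/5 t)) / (2 * 3/5) = 40/3 - 40*exp(-6*t/5)/3.
As t -> infinity, exp(-2*3/5 t) -> 0, so the stationary variance is sigma^2 / (2 theta) = 40/3.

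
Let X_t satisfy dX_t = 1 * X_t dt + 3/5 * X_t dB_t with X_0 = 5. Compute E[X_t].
E[X_t] = 5*exp(t)

For GBM dX = mu X dt + sigma X dB with X_0 = x_0, apply Itô to Y = log X: dY = (mu - sigma^2/2) dt + sigma dB, so Y_t = log(x_0) + (mu - sigma^2/2) t + sigma B_t and hence X_t = x_0 * exp((mu - sigma^2/2) t + sigma B_t).
With mu = 1, sigma = 3/5, x_0 = 5, this gives:
  X_t = 5 * exp((41/50) * t + (3/5) * B_t).
Since sigma*B_t ~ Normal(0, sigma^2 t), E[exp(sigma*B_t)] = exp(sigma^2 t / 2); so E[X_t] = x_0 * exp((mu - sigma^2/2) t) * exp(sigma^2 t / 2) = x_0 * exp(mu t) = 5*exp(t).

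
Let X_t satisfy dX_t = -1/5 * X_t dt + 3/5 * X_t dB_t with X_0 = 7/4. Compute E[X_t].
E[X_t] = 7*exp(-t/5)/4

For GBM dX = mu X dt + sigma X dB with X_0 = x_0, apply Itô to Y = log X: dY = (mu - sigma^2/2) dt + sigma dB, so Y_t = log(x_0) + (mu - sigma^2/2) t + sigma B_t and hence X_t = x_0 * exp((mu - sigma^2/2) t + sigma B_t).
With mu = -1/5, sigma = 3/5, x_0 = 7/4, this gives:
  X_t = 7/4 * exp((-19/50) * t + (3/5) * B_t).
Since sigma*B_t ~ Normal(0, sigma^2 t), E[exp(sigma*B_t)] = exp(sigma^2 t / 2); so E[X_t] = x_0 * exp((mu - sigma^2/2) t) * exp(sigma^2 t / 2) = x_0 * exp(mu t) = 7*exp(-t/5)/4.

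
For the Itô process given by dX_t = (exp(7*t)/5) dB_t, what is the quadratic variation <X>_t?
<X>_t = exp(14*t)/350 - 1/350

For an Itô process dX_t = a(t) dt + b(t) dB_t, the quadratic variation is <X>_t = int_0^t b(s)^2 ds (the drift term does not contribute). Here b(s) = exp(7*s)/5, so
  b(s)^2 = exp(14*s)/25.
Integrating from 0 to t:
  <X>_t = int_0^t (exp(14*s)/25) ds = exp(14*t)/350 - 1/350.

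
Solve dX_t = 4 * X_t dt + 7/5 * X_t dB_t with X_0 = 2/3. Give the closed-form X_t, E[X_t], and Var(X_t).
X_t = 2/3 * exp((151/50) t + (7/5) B_t); E[X_t] = 2*exp(4*t)/3; Var(X_t) = 4*(exp(49*t/25) - 1)*exp(8*t)/9

For GBM dX = mu X dt + sigma X dB with X_0 = x_0, apply Itô to Y = log X: dY = (mu - sigma^2/2) dt + sigma dB, so Y_t = log(x_0) + (mu - sigma^2/2) t + sigma B_t and hence X_t = x_0 * exp((mu - sigma^2/2) t + sigma B_t).
With mu = 4, sigma = 7/5, x_0 = 2/3, this gives:
  X_t = 2/3 * exp((151/50) * t + (7/5) * B_t).
Since sigma*B_t ~ Normal(0, sigma^2 t), E[exp(sigma*B_t)] = exp(sigma^2 t / 2); so E[X_t] = x_0 * exp((mu - sigma^2/2) t) * exp(sigma^2 t / 2) = x_0 * exp(mu t) = 2*exp(4*t)/3.
Var(X_t) = E[X_t^2] - (E[X_t])^2 = x_0^2 * exp(2 mu t) * (exp(sigma^2 t) - 1) = 4*(exp(49*t/25) - 1)*exp(8*t)/9.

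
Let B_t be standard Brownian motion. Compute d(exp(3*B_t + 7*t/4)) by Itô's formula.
d(exp(3*B_t + 7*t/4)) = (25*exp(3*B_t + 7*t/4)/4) dt + (3*exp(3*B_t + 7*t/4)) dB_t

Itô's formula for f(t, x): d f(t, B_t) = (f_t + (1/2) f_xx) dt + f_x dB_t. Compute partials of f(t, x) = exp(7*t/4 + 3*x):
  f_t(t,x)  = 7*exp(7*t/4 + 3*x)/4
  f_x(t,x)  = 3*exp(7*t/4 + 3*x)
  f_xx(t,x) = 9*exp(7*t/4 + 3*x)
Assemble drift = f_t + (1/2) f_xx = 25*exp(7*t/4 + 3*x)/4 and diffusion = f_x = 3*exp(7*t/4 + 3*x). Substituting x = B_t:
  d(exp(3*B_t + 7*t/4)) = (25*exp(3*B_t + 7*t/4)/4) dt + (3*exp(3*B_t + 7*t/4)) dB_t.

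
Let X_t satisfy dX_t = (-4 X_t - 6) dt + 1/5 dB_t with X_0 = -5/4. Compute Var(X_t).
Var(X_t) = 1/200 - exp(-8*t)/200

The variance V(t) = Var(X_t) satisfies V'(t) = 2 a V(t) + c^2 with V(0) = 0 (drift coefficient is linear in X, diffusion is constant). With a = -4, c = 1/5, the solution is
  V(t) = (c^2 / (2 a)) * (exp(2 a t) - 1)
       = ((1/5)^2 / (2*(-4))) * (exp((-8) t) - 1)
       = 1/200 - exp(-8*t)/200.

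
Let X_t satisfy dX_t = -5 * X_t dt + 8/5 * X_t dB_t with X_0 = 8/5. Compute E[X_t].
E[X_t] = 8*exp(-5*t)/5

For GBM dX = mu X dt + sigma X dB with X_0 = x_0, apply Itô to Y = log X: dY = (mu - sigma^2/2) dt + sigma dB, so Y_t = log(x_0) + (mu - sigma^2/2) t + sigma B_t and hence X_t = x_0 * exp((mu - sigma^2/2) t + sigma B_t).
With mu = -5, sigma = 8/5, x_0 = 8/5, this gives:
  X_t = 8/5 * exp((-157/25) * t + (8/5) * B_t).
Since sigma*B_t ~ Normal(0, sigma^2 t), E[exp(sigma*B_t)] = exp(sigma^2 t / 2); so E[X_t] = x_0 * exp((mu - sigma^2/2) t) * exp(sigma^2 t / 2) = x_0 * exp(mu t) = 8*exp(-5*t)/5.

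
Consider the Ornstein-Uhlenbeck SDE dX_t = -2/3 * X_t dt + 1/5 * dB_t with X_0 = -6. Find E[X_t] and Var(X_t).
E[X_t] = -6*exp(-2*t/3); Var(X_t) = 3/100 - 3*exp(-4*t/3)/100

The OU SDE dX = -theta X dt + sigma dB admits the integrating factor exp(theta t): d(exp(theta t) X_t) = sigma exp(theta t) dB_t. Integrating from 0 to t:
  X_t = x_0 * exp(-theta t) + sigma * int_0^t exp(-theta (t-s)) dB_s.
The Itô integral has mean 0 and (by the Itô isometry) variance sigma^2 * int_0^t exp(-2 theta (t - s)) ds = sigma^2 * (1 - exp(-2 theta t)) / (2 theta).
With theta = 2/3, sigma = 1/5, x_0 = -6:
  E[X_t] = -6 * exp(-2/3 t) = -6*exp(-2*t/3)
  Var(X_t) = (1/5)^2 * (1 - exp(-2*2/3 t)) / (2 * 2/3) = 3/100 - 3*exp(-4*t/3)/100.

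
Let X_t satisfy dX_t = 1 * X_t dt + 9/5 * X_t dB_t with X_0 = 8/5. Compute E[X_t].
E[X_t] = 8*exp(t)/5

For GBM dX = mu X dt + sigma X dB with X_0 = x_0, apply Itô to Y = log X: dY = (mu - sigma^2/2) dt + sigma dB, so Y_t = log(x_0) + (mu - sigma^2/2) t + sigma B_t and hence X_t = x_0 * exp((mu - sigma^2/2) t + sigma B_t).
With mu = 1, sigma = 9/5, x_0 = 8/5, this gives:
  X_t = 8/5 * exp((-31/50) * t + (9/5) * B_t).
Since sigma*B_t ~ Normal(0, sigma^2 t), E[exp(sigma*B_t)] = exp(sigma^2 t / 2); so E[X_t] = x_0 * exp((mu - sigma^2/2) t) * exp(sigma^2 t / 2) = x_0 * exp(mu t) = 8*exp(t)/5.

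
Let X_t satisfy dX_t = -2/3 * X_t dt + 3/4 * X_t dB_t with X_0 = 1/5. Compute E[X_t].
E[X_t] = exp(-2*t/3)/5

For GBM dX = mu X dt + sigma X dB with X_0 = x_0, apply Itô to Y = log X: dY = (mu - sigma^2/2) dt + sigma dB, so Y_t = log(x_0) + (mu - sigma^2/2) t + sigma B_t and hence X_t = x_0 * exp((mu - sigma^2/2) t + sigma B_t).
With mu = -2/3, sigma = 3/4, x_0 = 1/5, this gives:
  X_t = 1/5 * exp((-91/96) * t + (3/4) * B_t).
Since sigma*B_t ~ Normal(0, sigma^2 t), E[exp(sigma*B_t)] = exp(sigma^2 t / 2); so E[X_t] = x_0 * exp((mu - sigma^2/2) t) * exp(sigma^2 t / 2) = x_0 * exp(mu t) = exp(-2*t/3)/5.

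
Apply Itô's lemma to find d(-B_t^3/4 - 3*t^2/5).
d(-B_t^3/4 - 3*t^2/5) = (-3*B_t/4 - 6*t/5) dt + (-3*B_t^2/4) dB_t

Itô's formula for f(t, x): d f(t, B_t) = (f_t + (1/2) f_xx) dt + f_x dB_t. Compute partials of f(t, x) = -3*t^2/5 - x^3/4:
  f_t(t,x)  = -6*t/5
  f_x(t,x)  = -3*x^2/4
  f_xx(t,x) = -3*x/2
Assemble drift = f_t + (1/2) f_xx = -6*t/5 - 3*x/4 and diffusion = f_x = -3*x^2/4. Substituting x = B_t:
  d(-B_t^3/4 - 3*t^2/5) = (-3*B_t/4 - 6*t/5) dt + (-3*B_t^2/4) dB_t.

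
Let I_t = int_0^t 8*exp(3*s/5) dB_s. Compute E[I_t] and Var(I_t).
E[I_t] = 0; Var(I_t) = 160*exp(6*t/5)/3 - 160/3

The Itô integral of a deterministic integrand f(s) has mean 0 because each increment f(s) * (B_{s+ds} - B_s) has mean 0. By the Itô isometry:
  Var( int_0^t f(s) dB_s ) = E[ (int_0^t f(s) dB_s)^2 ] = int_0^t f(s)^2 ds.
Here f(s) = 8*exp(3*s/5), so f(s)^2 = 64*exp(6*s/5). Integrate:
  int_0^t (64*exp(6*s/5)) ds = 160*exp(6*t/5)/3 - 160/3.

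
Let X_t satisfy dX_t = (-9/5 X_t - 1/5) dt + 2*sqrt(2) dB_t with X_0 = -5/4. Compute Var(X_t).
Var(X_t) = 20/9 - 20*exp(-18*t/5)/9

The variance V(t) = Var(X_t) satisfies V'(t) = 2 a V(t) + c^2 with V(0) = 0 (drift coefficient is linear in X, diffusion is constant). With a = -9/5, c = 2*sqrt(2), the solution is
  V(t) = (c^2 / (2 a)) * (exp(2 a t) - 1)
       = ((2*sqrt(2))^2 / (2*(-9/5))) * (exp((-18/5) t) - 1)
       = 20/9 - 20*exp(-18*t/5)/9.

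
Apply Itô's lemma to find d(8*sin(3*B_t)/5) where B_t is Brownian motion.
d(8*sin(3*B_t)/5) = (-36*sin(3*B_t)/5) dt + (24*cos(3*B_t)/5) dB_t

Itô's formula for f(B_t) gives d f(B_t) = f'(B_t) dB_t + (1/2) f''(B_t) dt. Compute derivatives of f(x) = 8*sin(3*x)/5:
  f'(x)  = 24*cos(3*x)/5
  f''(x) = -72*sin(3*x)/5
Substitute x = B_t and multiply the f'' term by 1/2:
  drift     = (1/2) * (-72*sin(3*x)/5) evaluated at B_t = -36*sin(3*B_t)/5
  diffusion = (24*cos(3*x)/5) evaluated at B_t = 24*cos(3*B_t)/5
Therefore d(8*sin(3*B_t)/5) = (-36*sin(3*B_t)/5) dt + (24*cos(3*B_t)/5) dB_t.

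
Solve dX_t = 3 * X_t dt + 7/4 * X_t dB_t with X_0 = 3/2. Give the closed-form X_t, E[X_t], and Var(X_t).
X_t = 3/2 * exp((47/32) t + (7/4) B_t); E[X_t] = 3*exp(3*t)/2; Var(X_t) = 9*(exp(49*t/16) - 1)*exp(6*t)/4

For GBM dX = mu X dt + sigma X dB with X_0 = x_0, apply Itô to Y = log X: dY = (mu - sigma^2/2) dt + sigma dB, so Y_t = log(x_0) + (mu - sigma^2/2) t + sigma B_t and hence X_t = x_0 * exp((mu - sigma^2/2) t + sigma B_t).
With mu = 3, sigma = 7/4, x_0 = 3/2, this gives:
  X_t = 3/2 * exp((47/32) * t + (7/4) * B_t).
Since sigma*B_t ~ Normal(0, sigma^2 t), E[exp(sigma*B_t)] = exp(sigma^2 t / 2); so E[X_t] = x_0 * exp((mu - sigma^2/2) t) * exp(sigma^2 t / 2) = x_0 * exp(mu t) = 3*exp(3*t)/2.
Var(X_t) = E[X_t^2] - (E[X_t])^2 = x_0^2 * exp(2 mu t) * (exp(sigma^2 t) - 1) = 9*(exp(49*t/16) - 1)*exp(6*t)/4.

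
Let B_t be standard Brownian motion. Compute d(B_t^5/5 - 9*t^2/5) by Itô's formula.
d(B_t^5/5 - 9*t^2/5) = (2*B_t^3 - 18*t/5) dt + (B_t^4) dB_t

Itô's formula for f(t, x): d f(t, B_t) = (f_t + (1/2) f_xx) dt + f_x dB_t. Compute partials of f(t, x) = -9*t^2/5 + x^5/5:
  f_t(t,x)  = -18*t/5
  f_x(t,x)  = x^4
  f_xx(t,x) = 4*x^3
Assemble drift = f_t + (1/2) f_xx = -18*t/5 + 2*x^3 and diffusion = f_x = x^4. Substituting x = B_t:
  d(B_t^5/5 - 9*t^2/5) = (2*B_t^3 - 18*t/5) dt + (B_t^4) dB_t.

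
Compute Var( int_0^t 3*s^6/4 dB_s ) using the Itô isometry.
Var = 9*t^13/208

The Itô integral of a deterministic integrand f(s) has mean 0 because each increment f(s) * (B_{s+ds} - B_s) has mean 0. By the Itô isometry:
  Var( int_0^t f(s) dB_s ) = E[ (int_0^t f(s) dB_s)^2 ] = int_0^t f(s)^2 ds.
Here f(s) = 3*s^6/4, so f(s)^2 = 9*s^12/16. Integrate:
  int_0^t (9*s^12/16) ds = 9*t^13/208.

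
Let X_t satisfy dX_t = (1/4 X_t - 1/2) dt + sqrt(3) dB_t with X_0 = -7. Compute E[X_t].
E[X_t] = 2 - 9*exp(t/4)

Taking expectations and using E[dB_t] = 0, the mean m(t) = E[X_t] satisfies the ODE m'(t) = a m(t) + b with m(0) = x_0. With a = 1/4, b = -1/2, x_0 = -7, the solution is
  m(t) = x_0 * exp(a t) + (b/a) * (exp(a t) - 1)
       = (-7) * exp((1/4) t) + ((-1/2)/(1/4)) * (exp((1/4) t) - 1)
       = 2 - 9*exp(t/4).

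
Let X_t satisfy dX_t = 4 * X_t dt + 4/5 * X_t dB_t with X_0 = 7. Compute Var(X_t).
Var(X_t) = 49*(exp(16*t/25) - 1)*exp(8*t)

For GBM dX = mu X dt + sigma X dB with X_0 = x_0, apply Itô to Y = log X: dY = (mu - sigma^2/2) dt + sigma dB, so Y_t = log(x_0) + (mu - sigma^2/2) t + sigma B_t and hence X_t = x_0 * exp((mu - sigma^2/2) t + sigma B_t).
With mu = 4, sigma = 4/5, x_0 = 7, this gives:
  X_t = 7 * exp((92/25) * t + (4/5) * B_t).
Since sigma*B_t ~ Normal(0, sigma^2 t), E[exp(sigma*B_t)] = exp(sigma^2 t / 2); so E[X_t] = x_0 * exp((mu - sigma^2/2) t) * exp(sigma^2 t / 2) = x_0 * exp(mu t) = 7*exp(4*t).
Var(X_t) = E[X_t^2] - (E[X_t])^2 = x_0^2 * exp(2 mu t) * (exp(sigma^2 t) - 1) = 49*(exp(16*t/25) - 1)*exp(8*t).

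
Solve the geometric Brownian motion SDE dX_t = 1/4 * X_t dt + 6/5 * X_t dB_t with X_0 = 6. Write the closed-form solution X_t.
X_t = 6 * exp((-47/100) * t + (6/5) * B_t)

For GBM dX = mu X dt + sigma X dB with X_0 = x_0, apply Itô to Y = log X: dY = (mu - sigma^2/2) dt + sigma dB, so Y_t = log(x_0) + (mu - sigma^2/2) t + sigma B_t and hence X_t = x_0 * exp((mu - sigma^2/2) t + sigma B_t).
With mu = 1/4, sigma = 6/5, x_0 = 6, this gives:
  X_t = 6 * exp((-47/100) * t + (6/5) * B_t).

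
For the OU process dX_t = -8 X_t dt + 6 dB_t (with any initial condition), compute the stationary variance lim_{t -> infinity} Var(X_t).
lim Var(X_t) = 9/4

The OU SDE dX = -theta X dt + sigma dB admits the integrating factor exp(theta t): d(exp(theta t) X_t) = sigma exp(theta t) dB_t. Integrating from 0 to t gives X_t = x_0 * exp(-theta t) + sigma * int_0^t exp(-theta (t-s)) dB_s for any initial x_0. The Itô integral has variance (by the Itô isometry) sigma^2 * int_0^t exp(-2 theta (t - s)) ds = sigma^2 * (1 - exp(-2 theta t)) / (2 theta), independent of x_0.
With theta = 8, sigma = 6:
  Var(X_t) = (6)^2 * (1 - exp(-2*8 t)) / (2 * 8) = 9/4 - 9*exp(-16*t)/4.
As t -> infinity, exp(-2*8 t) -> 0, so the stationary variance is sigma^2 / (2 theta) = 9/4.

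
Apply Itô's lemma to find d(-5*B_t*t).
d(-5*B_t*t) = (-5*B_t) dt + (-5*t) dB_t

Itô's formula for f(t, x): d f(t, B_t) = (f_t + (1/2) f_xx) dt + f_x dB_t. Compute partials of f(t, x) = -5*t*x:
  f_t(t,x)  = -5*x
  f_x(t,x)  = -5*t
  f_xx(t,x) = 0
Assemble drift = f_t + (1/2) f_xx = -5*x and diffusion = f_x = -5*t. Substituting x = B_t:
  d(-5*B_t*t) = (-5*B_t) dt + (-5*t) dB_t.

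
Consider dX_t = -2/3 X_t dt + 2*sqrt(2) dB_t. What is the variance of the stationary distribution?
lim Var(X_t) = 6

The OU SDE dX = -theta X dt + sigma dB admits the integrating factor exp(theta t): d(exp(theta t) X_t) = sigma exp(theta t) dB_t. Integrating from 0 to t gives X_t = x_0 * exp(-theta t) + sigma * int_0^t exp(-theta (t-s)) dB_s for any initial x_0. The Itô integral has variance (by the Itô isometry) sigma^2 * int_0^t exp(-2 theta (t - s)) ds = sigma^2 * (1 - exp(-2 theta t)) / (2 theta), independent of x_0.
With theta = 2/3, sigma = 2*sqrt(2):
  Var(X_t) = (2*sqrt(2))^2 * (1 - exp(-2*2/3 t)) / (2 * 2/3) = 6 - 6*exp(-4*t/3).
As t -> infinity, exp(-2*2/3 t) -> 0, so the stationary variance is sigma^2 / (2 theta) = 6.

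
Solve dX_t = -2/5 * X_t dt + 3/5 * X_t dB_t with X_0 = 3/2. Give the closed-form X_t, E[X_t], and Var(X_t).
X_t = 3/2 * exp((-29/50) t + (3/5) B_t); E[X_t] = 3*exp(-2*t/5)/2; Var(X_t) = (9*exp(9*t/25) - 9)*exp(-4*t/5)/4

For GBM dX = mu X dt + sigma X dB with X_0 = x_0, apply Itô to Y = log X: dY = (mu - sigma^2/2) dt + sigma dB, so Y_t = log(x_0) + (mu - sigma^2/2) t + sigma B_t and hence X_t = x_0 * exp((mu - sigma^2/2) t + sigma B_t).
With mu = -2/5, sigma = 3/5, x_0 = 3/2, this gives:
  X_t = 3/2 * exp((-29/50) * t + (3/5) * B_t).
Since sigma*B_t ~ Normal(0, sigma^2 t), E[exp(sigma*B_t)] = exp(sigma^2 t / 2); so E[X_t] = x_0 * exp((mu - sigma^2/2) t) * exp(sigma^2 t / 2) = x_0 * exp(mu t) = 3*exp(-2*t/5)/2.
Var(X_t) = E[X_t^2] - (E[X_t])^2 = x_0^2 * exp(2 mu t) * (exp(sigma^2 t) - 1) = (9*exp(9*t/25) - 9)*exp(-4*t/5)/4.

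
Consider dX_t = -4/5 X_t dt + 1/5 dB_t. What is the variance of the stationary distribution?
lim Var(X_t) = 1/40

The OU SDE dX = -theta X dt + sigma dB admits the integrating factor exp(theta t): d(exp(theta t) X_t) = sigma exp(theta t) dB_t. Integrating from 0 to t gives X_t = x_0 * exp(-theta t) + sigma * int_0^t exp(-theta (t-s)) dB_s for any initial x_0. The Itô integral has variance (by the Itô isometry) sigma^2 * int_0^t exp(-2 theta (t - s)) ds = sigma^2 * (1 - exp(-2 theta t)) / (2 theta), independent of x_0.
With theta = 4/5, sigma = 1/5:
  Var(X_t) = (1/5)^2 * (1 - exp(-2*4/5 t)) / (2 * 4/5) = 1/40 - exp(-8*t/5)/40.
As t -> infinity, exp(-2*4/5 t) -> 0, so the stationary variance is sigma^2 / (2 theta) = 1/40.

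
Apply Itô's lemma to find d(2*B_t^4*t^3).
d(2*B_t^4*t^3) = (6*B_t^2*t^2*(B_t^2 + 2*t)) dt + (8*B_t^3*t^3) dB_t

Itô's formula for f(t, x): d f(t, B_t) = (f_t + (1/2) f_xx) dt + f_x dB_t. Compute partials of f(t, x) = 2*t^3*x^4:
  f_t(t,x)  = 6*t^2*x^4
  f_x(t,x)  = 8*t^3*x^3
  f_xx(t,x) = 24*t^3*x^2
Assemble drift = f_t + (1/2) f_xx = 6*t^2*x^2*(2*t + x^2) and diffusion = f_x = 8*t^3*x^3. Substituting x = B_t:
  d(2*B_t^4*t^3) = (6*B_t^2*t^2*(B_t^2 + 2*t)) dt + (8*B_t^3*t^3) dB_t.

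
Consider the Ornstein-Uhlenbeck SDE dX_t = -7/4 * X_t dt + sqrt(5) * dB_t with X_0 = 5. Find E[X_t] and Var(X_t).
E[X_t] = 5*exp(-7*t/4); Var(X_t) = 10/7 - 10*exp(-7*t/2)/7

The OU SDE dX = -theta X dt + sigma dB admits the integrating factor exp(theta t): d(exp(theta t) X_t) = sigma exp(theta t) dB_t. Integrating from 0 to t:
  X_t = x_0 * exp(-theta t) + sigma * int_0^t exp(-theta (t-s)) dB_s.
The Itô integral has mean 0 and (by the Itô isometry) variance sigma^2 * int_0^t exp(-2 theta (t - s)) ds = sigma^2 * (1 - exp(-2 theta t)) / (2 theta).
With theta = 7/4, sigma = sqrt(5), x_0 = 5:
  E[X_t] = 5 * exp(-7/4 t) = 5*exp(-7*t/4)
  Var(X_t) = (sqrt(5))^2 * (1 - exp(-2*7/4 t)) / (2 * 7/4) = 10/7 - 10*exp(-7*t/2)/7.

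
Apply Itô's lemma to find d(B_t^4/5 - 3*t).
d(B_t^4/5 - 3*t) = (6*B_t^2/5 - 3) dt + (4*B_t^3/5) dB_t

Itô's formula for f(t, x): d f(t, B_t) = (f_t + (1/2) f_xx) dt + f_x dB_t. Compute partials of f(t, x) = -3*t + x^4/5:
  f_t(t,x)  = -3
  f_x(t,x)  = 4*x^3/5
  f_xx(t,x) = 12*x^2/5
Assemble drift = f_t + (1/2) f_xx = 6*x^2/5 - 3 and diffusion = f_x = 4*x^3/5. Substituting x = B_t:
  d(B_t^4/5 - 3*t) = (6*B_t^2/5 - 3) dt + (4*B_t^3/5) dB_t.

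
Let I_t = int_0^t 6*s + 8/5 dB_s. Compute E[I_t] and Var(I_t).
E[I_t] = 0; Var(I_t) = 4*t*(75*t^2 + 60*t + 16)/25

The Itô integral of a deterministic integrand f(s) has mean 0 because each increment f(s) * (B_{s+ds} - B_s) has mean 0. By the Itô isometry:
  Var( int_0^t f(s) dB_s ) = E[ (int_0^t f(s) dB_s)^2 ] = int_0^t f(s)^2 ds.
Here f(s) = 6*s + 8/5, so f(s)^2 = 4*(15*s + 4)^2/25. Integrate:
  int_0^t (4*(15*s + 4)^2/25) ds = 4*t*(75*t^2 + 60*t + 16)/25.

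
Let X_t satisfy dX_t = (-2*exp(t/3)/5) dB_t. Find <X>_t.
<X>_t = 6*exp(2*t/3)/25 - 6/25

For an Itô process dX_t = a(t) dt + b(t) dB_t, the quadratic variation is <X>_t = int_0^t b(s)^2 ds (the drift term does not contribute). Here b(s) = -2*exp(s/3)/5, so
  b(s)^2 = 4*exp(2*s/3)/25.
Integrating from 0 to t:
  <X>_t = int_0^t (4*exp(2*s/3)/25) ds = 6*exp(2*t/3)/25 - 6/25.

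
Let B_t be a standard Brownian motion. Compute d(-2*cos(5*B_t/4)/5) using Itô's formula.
d(-2*cos(5*B_t/4)/5) = (5*cos(5*B_t/4)/16) dt + (sin(5*B_t/4)/2) dB_t

Itô's formula for f(B_t) gives d f(B_t) = f'(B_t) dB_t + (1/2) f''(B_t) dt. Compute derivatives of f(x) = -2*cos(5*x/4)/5:
  f'(x)  = sin(5*x/4)/2
  f''(x) = 5*cos(5*x/4)/8
Substitute x = B_t and multiply the f'' term by 1/2:
  drift     = (1/2) * (5*cos(5*x/4)/8) evaluated at B_t = 5*cos(5*B_t/4)/16
  diffusion = (sin(5*x/4)/2) evaluated at B_t = sin(5*B_t/4)/2
Therefore d(-2*cos(5*B_t/4)/5) = (5*cos(5*B_t/4)/16) dt + (sin(5*B_t/4)/2) dB_t.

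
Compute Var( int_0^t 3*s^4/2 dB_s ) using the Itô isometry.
Var = t^9/4

The Itô integral of a deterministic integrand f(s) has mean 0 because each increment f(s) * (B_{s+ds} - B_s) has mean 0. By the Itô isometry:
  Var( int_0^t f(s) dB_s ) = E[ (int_0^t f(s) dB_s)^2 ] = int_0^t f(s)^2 ds.
Here f(s) = 3*s^4/2, so f(s)^2 = 9*s^8/4. Integrate:
  int_0^t (9*s^8/4) ds = t^9/4.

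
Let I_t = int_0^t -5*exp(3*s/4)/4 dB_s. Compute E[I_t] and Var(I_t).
E[I_t] = 0; Var(I_t) = 25*exp(3*t/2)/24 - 25/24

The Itô integral of a deterministic integrand f(s) has mean 0 because each increment f(s) * (B_{s+ds} - B_s) has mean 0. By the Itô isometry:
  Var( int_0^t f(s) dB_s ) = E[ (int_0^t f(s) dB_s)^2 ] = int_0^t f(s)^2 ds.
Here f(s) = -5*exp(3*s/4)/4, so f(s)^2 = 25*exp(3*s/2)/16. Integrate:
  int_0^t (25*exp(3*s/2)/16) ds = 25*exp(3*t/2)/24 - 25/24.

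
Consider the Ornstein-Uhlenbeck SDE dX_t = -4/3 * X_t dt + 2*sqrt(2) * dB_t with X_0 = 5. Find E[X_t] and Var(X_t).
E[X_t] = 5*exp(-4*t/3); Var(X_t) = 3 - 3*exp(-8*t/3)

The OU SDE dX = -theta X dt + sigma dB admits the integrating factor exp(theta t): d(exp(theta t) X_t) = sigma exp(theta t) dB_t. Integrating from 0 to t:
  X_t = x_0 * exp(-theta t) + sigma * int_0^t exp(-theta (t-s)) dB_s.
The Itô integral has mean 0 and (by the Itô isometry) variance sigma^2 * int_0^t exp(-2 theta (t - s)) ds = sigma^2 * (1 - exp(-2 theta t)) / (2 theta).
With theta = 4/3, sigma = 2*sqrt(2), x_0 = 5:
  E[X_t] = 5 * exp(-4/3 t) = 5*exp(-4*t/3)
  Var(X_t) = (2*sqrt(2))^2 * (1 - exp(-2*4/3 t)) / (2 * 4/3) = 3 - 3*exp(-8*t/3).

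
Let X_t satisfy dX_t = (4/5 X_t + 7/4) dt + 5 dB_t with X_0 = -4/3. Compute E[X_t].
E[X_t] = 41*exp(4*t/5)/48 - 35/16

Taking expectations and using E[dB_t] = 0, the mean m(t) = E[X_t] satisfies the ODE m'(t) = a m(t) + b with m(0) = x_0. With a = 4/5, b = 7/4, x_0 = -4/3, the solution is
  m(t) = x_0 * exp(a t) + (b/a) * (exp(a t) - 1)
       = (-4/3) * exp((4/5) t) + ((7/4)/(4/5)) * (exp((4/5) t) - 1)
       = 41*exp(4*t/5)/48 - 35/16.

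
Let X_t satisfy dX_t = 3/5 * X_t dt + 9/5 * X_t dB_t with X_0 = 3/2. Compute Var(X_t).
Var(X_t) = 9*(exp(81*t/25) - 1)*exp(6*t/5)/4

For GBM dX = mu X dt + sigma X dB with X_0 = x_0, apply Itô to Y = log X: dY = (mu - sigma^2/2) dt + sigma dB, so Y_t = log(x_0) + (mu - sigma^2/2) t + sigma B_t and hence X_t = x_0 * exp((mu - sigma^2/2) t + sigma B_t).
With mu = 3/5, sigma = 9/5, x_0 = 3/2, this gives:
  X_t = 3/2 * exp((-51/50) * t + (9/5) * B_t).
Since sigma*B_t ~ Normal(0, sigma^2 t), E[exp(sigma*B_t)] = exp(sigma^2 t / 2); so E[X_t] = x_0 * exp((mu - sigma^2/2) t) * exp(sigma^2 t / 2) = x_0 * exp(mu t) = 3*exp(3*t/5)/2.
Var(X_t) = E[X_t^2] - (E[X_t])^2 = x_0^2 * exp(2 mu t) * (exp(sigma^2 t) - 1) = 9*(exp(81*t/25) - 1)*exp(6*t/5)/4.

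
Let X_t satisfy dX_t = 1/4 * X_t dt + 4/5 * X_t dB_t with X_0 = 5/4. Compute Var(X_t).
Var(X_t) = 25*(exp(16*t/25) - 1)*exp(t/2)/16

For GBM dX = mu X dt + sigma X dB with X_0 = x_0, apply Itô to Y = log X: dY = (mu - sigma^2/2) dt + sigma dB, so Y_t = log(x_0) + (mu - sigma^2/2) t + sigma B_t and hence X_t = x_0 * exp((mu - sigma^2/2) t + sigma B_t).
With mu = 1/4, sigma = 4/5, x_0 = 5/4, this gives:
  X_t = 5/4 * exp((-7/100) * t + (4/5) * B_t).
Since sigma*B_t ~ Normal(0, sigma^2 t), E[exp(sigma*B_t)] = exp(sigma^2 t / 2); so E[X_t] = x_0 * exp((mu - sigma^2/2) t) * exp(sigma^2 t / 2) = x_0 * exp(mu t) = 5*exp(t/4)/4.
Var(X_t) = E[X_t^2] - (E[X_t])^2 = x_0^2 * exp(2 mu t) * (exp(sigma^2 t) - 1) = 25*(exp(16*t/25) - 1)*exp(t/2)/16.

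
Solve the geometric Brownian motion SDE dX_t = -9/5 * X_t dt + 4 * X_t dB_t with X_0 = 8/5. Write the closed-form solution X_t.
X_t = 8/5 * exp((-49/5) * t + (4) * B_t)

For GBM dX = mu X dt + sigma X dB with X_0 = x_0, apply Itô to Y = log X: dY = (mu - sigma^2/2) dt + sigma dB, so Y_t = log(x_0) + (mu - sigma^2/2) t + sigma B_t and hence X_t = x_0 * exp((mu - sigma^2/2) t + sigma B_t).
With mu = -9/5, sigma = 4, x_0 = 8/5, this gives:
  X_t = 8/5 * exp((-49/5) * t + (4) * B_t).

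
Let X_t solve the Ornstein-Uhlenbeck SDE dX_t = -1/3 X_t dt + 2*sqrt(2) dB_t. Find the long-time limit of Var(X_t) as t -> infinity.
lim Var(X_t) = 12

The OU SDE dX = -theta X dt + sigma dB admits the integrating factor exp(theta t): d(exp(theta t) X_t) = sigma exp(theta t) dB_t. Integrating from 0 to t gives X_t = x_0 * exp(-theta t) + sigma * int_0^t exp(-theta (t-s)) dB_s for any initial x_0. The Itô integral has variance (by the Itô isometry) sigma^2 * int_0^t exp(-2 theta (t - s)) ds = sigma^2 * (1 - exp(-2 theta t)) / (2 theta), independent of x_0.
With theta = 1/3, sigma = 2*sqrt(2):
  Var(X_t) = (2*sqrt(2))^2 * (1 - exp(-2*1/3 t)) / (2 * 1/3) = 12 - 12*exp(-2*t/3).
As t -> infinity, exp(-2*1/3 t) -> 0, so the stationary variance is sigma^2 / (2 theta) = 12.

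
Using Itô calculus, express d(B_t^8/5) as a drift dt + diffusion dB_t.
d(B_t^8/5) = (28*B_t^6/5) dt + (8*B_t^7/5) dB_t

Itô's formula for f(B_t) gives d f(B_t) = f'(B_t) dB_t + (1/2) f''(B_t) dt. Compute derivatives of f(x) = x^8/5:
  f'(x)  = 8*x^7/5
  f''(x) = 56*x^6/5
Substitute x = B_t and multiply the f'' term by 1/2:
  drift     = (1/2) * (56*x^6/5) evaluated at B_t = 28*B_t^6/5
  diffusion = (8*x^7/5) evaluated at B_t = 8*B_t^7/5
Therefore d(B_t^8/5) = (28*B_t^6/5) dt + (8*B_t^7/5) dB_t.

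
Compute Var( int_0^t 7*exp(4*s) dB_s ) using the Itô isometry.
Var = 49*exp(8*t)/8 - 49/8

The Itô integral of a deterministic integrand f(s) has mean 0 because each increment f(s) * (B_{s+ds} - B_s) has mean 0. By the Itô isometry:
  Var( int_0^t f(s) dB_s ) = E[ (int_0^t f(s) dB_s)^2 ] = int_0^t f(s)^2 ds.
Here f(s) = 7*exp(4*s), so f(s)^2 = 49*exp(8*s). Integrate:
  int_0^t (49*exp(8*s)) ds = 49*exp(8*t)/8 - 49/8.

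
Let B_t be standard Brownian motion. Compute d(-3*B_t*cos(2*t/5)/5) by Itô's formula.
d(-3*B_t*cos(2*t/5)/5) = (6*B_t*sin(2*t/5)/25) dt + (-3*cos(2*t/5)/5) dB_t

Itô's formula for f(t, x): d f(t, B_t) = (f_t + (1/2) f_xx) dt + f_x dB_t. Compute partials of f(t, x) = -3*x*cos(2*t/5)/5:
  f_t(t,x)  = 6*x*sin(2*t/5)/25
  f_x(t,x)  = -3*cos(2*t/5)/5
  f_xx(t,x) = 0
Assemble drift = f_t + (1/2) f_xx = 6*x*sin(2*t/5)/25 and diffusion = f_x = -3*cos(2*t/5)/5. Substituting x = B_t:
  d(-3*B_t*cos(2*t/5)/5) = (6*B_t*sin(2*t/5)/25) dt + (-3*cos(2*t/5)/5) dB_t.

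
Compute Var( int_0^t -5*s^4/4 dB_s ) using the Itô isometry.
Var = 25*t^9/144

The Itô integral of a deterministic integrand f(s) has mean 0 because each increment f(s) * (B_{s+ds} - B_s) has mean 0. By the Itô isometry:
  Var( int_0^t f(s) dB_s ) = E[ (int_0^t f(s) dB_s)^2 ] = int_0^t f(s)^2 ds.
Here f(s) = -5*s^4/4, so f(s)^2 = 25*s^8/16. Integrate:
  int_0^t (25*s^8/16) ds = 25*t^9/144.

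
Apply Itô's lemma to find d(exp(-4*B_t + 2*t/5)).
d(exp(-4*B_t + 2*t/5)) = (42*exp(-4*B_t + 2*t/5)/5) dt + (-4*exp(-4*B_t + 2*t/5)) dB_t

Itô's formula for f(t, x): d f(t, B_t) = (f_t + (1/2) f_xx) dt + f_x dB_t. Compute partials of f(t, x) = exp(2*t/5 - 4*x):
  f_t(t,x)  = 2*exp(2*t/5 - 4*x)/5
  f_x(t,x)  = -4*exp(2*t/5 - 4*x)
  f_xx(t,x) = 16*exp(2*t/5 - 4*x)
Assemble drift = f_t + (1/2) f_xx = 42*exp(2*t/5 - 4*x)/5 and diffusion = f_x = -4*exp(2*t/5 - 4*x). Substituting x = B_t:
  d(exp(-4*B_t + 2*t/5)) = (42*exp(-4*B_t + 2*t/5)/5) dt + (-4*exp(-4*B_t + 2*t/5)) dB_t.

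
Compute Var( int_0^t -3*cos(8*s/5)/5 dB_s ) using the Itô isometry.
Var = 9*t/50 + 9*sin(8*t/5)*cos(8*t/5)/80

The Itô integral of a deterministic integrand f(s) has mean 0 because each increment f(s) * (B_{s+ds} - B_s) has mean 0. By the Itô isometry:
  Var( int_0^t f(s) dB_s ) = E[ (int_0^t f(s) dB_s)^2 ] = int_0^t f(s)^2 ds.
Here f(s) = -3*cos(8*s/5)/5, so f(s)^2 = 9*cos(8*s/5)^2/25. Integrate:
  int_0^t (9*cos(8*s/5)^2/25) ds = 9*t/50 + 9*sin(8*t/5)*cos(8*t/5)/80.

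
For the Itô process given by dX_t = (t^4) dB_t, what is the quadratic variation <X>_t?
<X>_t = t^9/9

For an Itô process dX_t = a(t) dt + b(t) dB_t, the quadratic variation is <X>_t = int_0^t b(s)^2 ds (the drift term does not contribute). Here b(s) = s^4, so
  b(s)^2 = s^8.
Integrating from 0 to t:
  <X>_t = int_0^t (s^8) ds = t^9/9.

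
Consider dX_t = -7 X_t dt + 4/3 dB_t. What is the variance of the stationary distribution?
lim Var(X_t) = 8/63

The OU SDE dX = -theta X dt + sigma dB admits the integrating factor exp(theta t): d(exp(theta t) X_t) = sigma exp(theta t) dB_t. Integrating from 0 to t gives X_t = x_0 * exp(-theta t) + sigma * int_0^t exp(-theta (t-s)) dB_s for any initial x_0. The Itô integral has variance (by the Itô isometry) sigma^2 * int_0^t exp(-2 theta (t - s)) ds = sigma^2 * (1 - exp(-2 theta t)) / (2 theta), independent of x_0.
With theta = 7, sigma = 4/3:
  Var(X_t) = (4/3)^2 * (1 - exp(-2*7 t)) / (2 * 7) = 8/63 - 8*exp(-14*t)/63.
As t -> infinity, exp(-2*7 t) -> 0, so the stationary variance is sigma^2 / (2 theta) = 8/63.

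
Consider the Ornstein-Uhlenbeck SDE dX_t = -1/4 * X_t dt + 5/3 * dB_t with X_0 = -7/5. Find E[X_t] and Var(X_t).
E[X_t] = -7*exp(-t/4)/5; Var(X_t) = 50/9 - 50*exp(-t/2)/9

The OU SDE dX = -theta X dt + sigma dB admits the integrating factor exp(theta t): d(exp(theta t) X_t) = sigma exp(theta t) dB_t. Integrating from 0 to t:
  X_t = x_0 * exp(-theta t) + sigma * int_0^t exp(-theta (t-s)) dB_s.
The Itô integral has mean 0 and (by the Itô isometry) variance sigma^2 * int_0^t exp(-2 theta (t - s)) ds = sigma^2 * (1 - exp(-2 theta t)) / (2 theta).
With theta = 1/4, sigma = 5/3, x_0 = -7/5:
  E[X_t] = -7/5 * exp(-1/4 t) = -7*exp(-t/4)/5
  Var(X_t) = (5/3)^2 * (1 - exp(-2*1/4 t)) / (2 * 1/4) = 50/9 - 50*exp(-t/2)/9.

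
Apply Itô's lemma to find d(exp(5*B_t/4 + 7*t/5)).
d(exp(5*B_t/4 + 7*t/5)) = (349*exp(5*B_t/4 + 7*t/5)/160) dt + (5*exp(5*B_t/4 + 7*t/5)/4) dB_t

Itô's formula for f(t, x): d f(t, B_t) = (f_t + (1/2) f_xx) dt + f_x dB_t. Compute partials of f(t, x) = exp(7*t/5 + 5*x/4):
  f_t(t,x)  = 7*exp(7*t/5 + 5*x/4)/5
  f_x(t,x)  = 5*exp(7*t/5 + 5*x/4)/4
  f_xx(t,x) = 25*exp(7*t/5 + 5*x/4)/16
Assemble drift = f_t + (1/2) f_xx = 349*exp(7*t/5 + 5*x/4)/160 and diffusion = f_x = 5*exp(7*t/5 + 5*x/4)/4. Substituting x = B_t:
  d(exp(5*B_t/4 + 7*t/5)) = (349*exp(5*B_t/4 + 7*t/5)/160) dt + (5*exp(5*B_t/4 + 7*t/5)/4) dB_t.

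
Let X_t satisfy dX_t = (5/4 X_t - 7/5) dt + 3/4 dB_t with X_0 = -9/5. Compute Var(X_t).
Var(X_t) = 9*exp(5*t/2)/40 - 9/40

The variance V(t) = Var(X_t) satisfies V'(t) = 2 a V(t) + c^2 with V(0) = 0 (drift coefficient is linear in X, diffusion is constant). With a = 5/4, c = 3/4, the solution is
  V(t) = (c^2 / (2 a)) * (exp(2 a t) - 1)
       = ((3/4)^2 / (2*(5/4))) * (exp((5/2) t) - 1)
       = 9*exp(5*t/2)/40 - 9/40.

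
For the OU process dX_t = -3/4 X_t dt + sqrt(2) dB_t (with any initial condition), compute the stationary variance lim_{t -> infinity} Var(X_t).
lim Var(X_t) = 4/3

The OU SDE dX = -theta X dt + sigma dB admits the integrating factor exp(theta t): d(exp(theta t) X_t) = sigma exp(theta t) dB_t. Integrating from 0 to t gives X_t = x_0 * exp(-theta t) + sigma * int_0^t exp(-theta (t-s)) dB_s for any initial x_0. The Itô integral has variance (by the Itô isometry) sigma^2 * int_0^t exp(-2 theta (t - s)) ds = sigma^2 * (1 - exp(-2 theta t)) / (2 theta), independent of x_0.
With theta = 3/4, sigma = sqrt(2):
  Var(X_t) = (sqrt(2))^2 * (1 - exp(-2*3/4 t)) / (2 * 3/4) = 4/3 - 4*exp(-3*t/2)/3.
As t -> infinity, exp(-2*3/4 t) -> 0, so the stationary variance is sigma^2 / (2 theta) = 4/3.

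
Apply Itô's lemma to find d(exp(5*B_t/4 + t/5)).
d(exp(5*B_t/4 + t/5)) = (157*exp(5*B_t/4 + t/5)/160) dt + (5*exp(5*B_t/4 + t/5)/4) dB_t

Itô's formula for f(t, x): d f(t, B_t) = (f_t + (1/2) f_xx) dt + f_x dB_t. Compute partials of f(t, x) = exp(t/5 + 5*x/4):
  f_t(t,x)  = exp(t/5 + 5*x/4)/5
  f_x(t,x)  = 5*exp(t/5 + 5*x/4)/4
  f_xx(t,x) = 25*exp(t/5 + 5*x/4)/16
Assemble drift = f_t + (1/2) f_xx = 157*exp(t/5 + 5*x/4)/160 and diffusion = f_x = 5*exp(t/5 + 5*x/4)/4. Substituting x = B_t:
  d(exp(5*B_t/4 + t/5)) = (157*exp(5*B_t/4 + t/5)/160) dt + (5*exp(5*B_t/4 + t/5)/4) dB_t.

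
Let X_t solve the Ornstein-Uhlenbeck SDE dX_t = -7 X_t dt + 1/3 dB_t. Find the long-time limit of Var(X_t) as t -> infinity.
lim Var(X_t) = 1/126

The OU SDE dX = -theta X dt + sigma dB admits the integrating factor exp(theta t): d(exp(theta t) X_t) = sigma exp(theta t) dB_t. Integrating from 0 to t gives X_t = x_0 * exp(-theta t) + sigma * int_0^t exp(-theta (t-s)) dB_s for any initial x_0. The Itô integral has variance (by the Itô isometry) sigma^2 * int_0^t exp(-2 theta (t - s)) ds = sigma^2 * (1 - exp(-2 theta t)) / (2 theta), independent of x_0.
With theta = 7, sigma = 1/3:
  Var(X_t) = (1/3)^2 * (1 - exp(-2*7 t)) / (2 * 7) = 1/126 - exp(-14*t)/126.
As t -> infinity, exp(-2*7 t) -> 0, so the stationary variance is sigma^2 / (2 theta) = 1/126.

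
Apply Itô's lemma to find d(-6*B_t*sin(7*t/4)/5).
d(-6*B_t*sin(7*t/4)/5) = (-21*B_t*cos(7*t/4)/10) dt + (-6*sin(7*t/4)/5) dB_t

Itô's formula for f(t, x): d f(t, B_t) = (f_t + (1/2) f_xx) dt + f_x dB_t. Compute partials of f(t, x) = -6*x*sin(7*t/4)/5:
  f_t(t,x)  = -21*x*cos(7*t/4)/10
  f_x(t,x)  = -6*sin(7*t/4)/5
  f_xx(t,x) = 0
Assemble drift = f_t + (1/2) f_xx = -21*x*cos(7*t/4)/10 and diffusion = f_x = -6*sin(7*t/4)/5. Substituting x = B_t:
  d(-6*B_t*sin(7*t/4)/5) = (-21*B_t*cos(7*t/4)/10) dt + (-6*sin(7*t/4)/5) dB_t.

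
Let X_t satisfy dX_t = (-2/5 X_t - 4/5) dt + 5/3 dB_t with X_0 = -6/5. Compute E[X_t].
E[X_t] = -2 + 4*exp(-2*t/5)/5

Taking expectations and using E[dB_t] = 0, the mean m(t) = E[X_t] satisfies the ODE m'(t) = a m(t) + b with m(0) = x_0. With a = -2/5, b = -4/5, x_0 = -6/5, the solution is
  m(t) = x_0 * exp(a t) + (b/a) * (exp(a t) - 1)
       = (-6/5) * exp((-2/5) t) + ((-4/5)/(-2/5)) * (exp((-2/5) t) - 1)
       = -2 + 4*exp(-2*t/5)/5.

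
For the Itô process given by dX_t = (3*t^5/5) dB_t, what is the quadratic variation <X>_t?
<X>_t = 9*t^11/275

For an Itô process dX_t = a(t) dt + b(t) dB_t, the quadratic variation is <X>_t = int_0^t b(s)^2 ds (the drift term does not contribute). Here b(s) = 3*s^5/5, so
  b(s)^2 = 9*s^10/25.
Integrating from 0 to t:
  <X>_t = int_0^t (9*s^10/25) ds = 9*t^11/275.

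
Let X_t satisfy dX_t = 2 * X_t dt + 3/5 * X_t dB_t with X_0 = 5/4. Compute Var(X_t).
Var(X_t) = 25*(exp(9*t/25) - 1)*exp(4*t)/16

For GBM dX = mu X dt + sigma X dB with X_0 = x_0, apply Itô to Y = log X: dY = (mu - sigma^2/2) dt + sigma dB, so Y_t = log(x_0) + (mu - sigma^2/2) t + sigma B_t and hence X_t = x_0 * exp((mu - sigma^2/2) t + sigma B_t).
With mu = 2, sigma = 3/5, x_0 = 5/4, this gives:
  X_t = 5/4 * exp((91/50) * t + (3/5) * B_t).
Since sigma*B_t ~ Normal(0, sigma^2 t), E[exp(sigma*B_t)] = exp(sigma^2 t / 2); so E[X_t] = x_0 * exp((mu - sigma^2/2) t) * exp(sigma^2 t / 2) = x_0 * exp(mu t) = 5*exp(2*t)/4.
Var(X_t) = E[X_t^2] - (E[X_t])^2 = x_0^2 * exp(2 mu t) * (exp(sigma^2 t) - 1) = 25*(exp(9*t/25) - 1)*exp(4*t)/16.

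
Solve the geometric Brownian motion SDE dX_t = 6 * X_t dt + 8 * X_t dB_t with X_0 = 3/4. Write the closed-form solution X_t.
X_t = 3/4 * exp((-26) * t + (8) * B_t)

For GBM dX = mu X dt + sigma X dB with X_0 = x_0, apply Itô to Y = log X: dY = (mu - sigma^2/2) dt + sigma dB, so Y_t = log(x_0) + (mu - sigma^2/2) t + sigma B_t and hence X_t = x_0 * exp((mu - sigma^2/2) t + sigma B_t).
With mu = 6, sigma = 8, x_0 = 3/4, this gives:
  X_t = 3/4 * exp((-26) * t + (8) * B_t).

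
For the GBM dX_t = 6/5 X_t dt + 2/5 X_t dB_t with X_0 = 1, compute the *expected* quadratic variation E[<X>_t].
E[<X>_t] = exp(64*t/25)/16 - 1/16

<X>_t = int_0^t ((2/5) * X_s)^2 ds. Taking expectation inside the integral: E[<X>_t] = (2/5)^2 * int_0^t E[X_s^2] ds. For GBM, E[X_s^2] = x_0^2 * exp((2 mu + sigma^2) s). Integrating:
  E[<X>_t] = (2/5)^2 * 1^2 * (exp((2*(6/5) + (2/5)^2) t) - 1) / (2*(6/5) + (2/5)^2)
           = (2/5)^2 * 1^2 * (exp((64/25) t) - 1) / (64/25) = exp(64*t/25)/16 - 1/16.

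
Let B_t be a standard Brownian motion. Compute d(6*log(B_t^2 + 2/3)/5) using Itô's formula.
d(6*log(B_t^2 + 2/3)/5) = (18*(2 - 3*B_t^2)/(5*(3*B_t^2 + 2)^2)) dt + (36*B_t/(5*(3*B_t^2 + 2))) dB_t

Itô's formula for f(B_t) gives d f(B_t) = f'(B_t) dB_t + (1/2) f''(B_t) dt. Compute derivatives of f(x) = 6*log(x^2 + 2/3)/5:
  f'(x)  = 36*x/(5*(3*x^2 + 2))
  f''(x) = 36*(2 - 3*x^2)/(5*(3*x^2 + 2)^2)
Substitute x = B_t and multiply the f'' term by 1/2:
  drift     = (1/2) * (36*(2 - 3*x^2)/(5*(3*x^2 + 2)^2)) evaluated at B_t = 18*(2 - 3*B_t^2)/(5*(3*B_t^2 + 2)^2)
  diffusion = (36*x/(5*(3*x^2 + 2))) evaluated at B_t = 36*B_t/(5*(3*B_t^2 + 2))
Therefore d(6*log(B_t^2 + 2/3)/5) = (18*(2 - 3*B_t^2)/(5*(3*B_t^2 + 2)^2)) dt + (36*B_t/(5*(3*B_t^2 + 2))) dB_t.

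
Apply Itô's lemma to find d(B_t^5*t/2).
d(B_t^5*t/2) = (B_t^3*(B_t^2 + 10*t)/2) dt + (5*B_t^4*t/2) dB_t

Itô's formula for f(t, x): d f(t, B_t) = (f_t + (1/2) f_xx) dt + f_x dB_t. Compute partials of f(t, x) = t*x^5/2:
  f_t(t,x)  = x^5/2
  f_x(t,x)  = 5*t*x^4/2
  f_xx(t,x) = 10*t*x^3
Assemble drift = f_t + (1/2) f_xx = x^3*(10*t + x^2)/2 and diffusion = f_x = 5*t*x^4/2. Substituting x = B_t:
  d(B_t^5*t/2) = (B_t^3*(B_t^2 + 10*t)/2) dt + (5*B_t^4*t/2) dB_t.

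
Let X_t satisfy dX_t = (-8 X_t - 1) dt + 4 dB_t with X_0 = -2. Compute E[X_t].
E[X_t] = -1/8 - 15*exp(-8*t)/8

Taking expectations and using E[dB_t] = 0, the mean m(t) = E[X_t] satisfies the ODE m'(t) = a m(t) + b with m(0) = x_0. With a = -8, b = -1, x_0 = -2, the solution is
  m(t) = x_0 * exp(a t) + (b/a) * (exp(a t) - 1)
       = (-2) * exp((-8) t) + ((-1)/(-8)) * (exp((-8) t) - 1)
       = -1/8 - 15*exp(-8*t)/8.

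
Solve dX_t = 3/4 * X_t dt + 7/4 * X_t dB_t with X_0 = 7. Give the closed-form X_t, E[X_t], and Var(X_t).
X_t = 7 * exp((-25/32) t + (7/4) B_t); E[X_t] = 7*exp(3*t/4); Var(X_t) = 49*(exp(49*t/16) - 1)*exp(3*t/2)

For GBM dX = mu X dt + sigma X dB with X_0 = x_0, apply Itô to Y = log X: dY = (mu - sigma^2/2) dt + sigma dB, so Y_t = log(x_0) + (mu - sigma^2/2) t + sigma B_t and hence X_t = x_0 * exp((mu - sigma^2/2) t + sigma B_t).
With mu = 3/4, sigma = 7/4, x_0 = 7, this gives:
  X_t = 7 * exp((-25/32) * t + (7/4) * B_t).
Since sigma*B_t ~ Normal(0, sigma^2 t), E[exp(sigma*B_t)] = exp(sigma^2 t / 2); so E[X_t] = x_0 * exp((mu - sigma^2/2) t) * exp(sigma^2 t / 2) = x_0 * exp(mu t) = 7*exp(3*t/4).
Var(X_t) = E[X_t^2] - (E[X_t])^2 = x_0^2 * exp(2 mu t) * (exp(sigma^2 t) - 1) = 49*(exp(49*t/16) - 1)*exp(3*t/2).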